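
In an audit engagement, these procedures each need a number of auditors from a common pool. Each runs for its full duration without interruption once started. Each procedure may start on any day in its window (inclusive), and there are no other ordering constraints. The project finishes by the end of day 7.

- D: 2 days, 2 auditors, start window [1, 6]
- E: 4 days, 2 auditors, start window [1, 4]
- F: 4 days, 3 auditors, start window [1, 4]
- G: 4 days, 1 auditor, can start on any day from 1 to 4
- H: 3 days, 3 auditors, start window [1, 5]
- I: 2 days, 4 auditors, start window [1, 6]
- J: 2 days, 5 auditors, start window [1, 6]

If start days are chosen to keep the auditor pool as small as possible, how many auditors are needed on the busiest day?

9

Early-start (D@1, E@1, F@1, G@1, H@1, I@1, J@1) gives peak 20: d1:20  d2:20  d3:9  d4:6  d5:0  d6:0  d7:0.
Shift H→3, I→5, J→6.
Schedule D@1, E@1, F@1, G@1, H@3, I@5, J@6: d1:8  d2:8  d3:9  d4:9  d5:7  d6:9  d7:5 — peak 9.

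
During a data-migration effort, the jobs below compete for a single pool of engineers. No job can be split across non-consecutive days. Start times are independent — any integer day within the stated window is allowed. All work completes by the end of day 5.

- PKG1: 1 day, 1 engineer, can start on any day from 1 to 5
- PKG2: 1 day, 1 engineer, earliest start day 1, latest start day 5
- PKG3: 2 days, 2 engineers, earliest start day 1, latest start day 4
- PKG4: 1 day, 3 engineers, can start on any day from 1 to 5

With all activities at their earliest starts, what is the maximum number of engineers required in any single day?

Early-start schedule: PKG1@1, PKG2@1, PKG3@1, PKG4@1.
Load per day: day 1: 7, day 2: 2, day 3: 0, day 4: 0, day 5: 0.
Peak is 7.

7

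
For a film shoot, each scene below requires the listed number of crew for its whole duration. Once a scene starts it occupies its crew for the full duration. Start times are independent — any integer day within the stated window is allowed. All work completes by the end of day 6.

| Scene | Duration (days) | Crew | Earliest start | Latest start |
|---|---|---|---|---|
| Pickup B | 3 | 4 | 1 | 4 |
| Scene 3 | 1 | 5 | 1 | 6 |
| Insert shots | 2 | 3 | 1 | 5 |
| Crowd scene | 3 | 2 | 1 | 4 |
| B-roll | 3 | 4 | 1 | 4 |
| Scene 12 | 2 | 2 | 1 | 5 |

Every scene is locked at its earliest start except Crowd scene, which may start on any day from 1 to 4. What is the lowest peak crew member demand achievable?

Crowd scene@1: d1:20  d2:15  d3:10  d4:0  d5:0  d6:0 → peak 20
Crowd scene@2: d1:18  d2:15  d3:10  d4:2  d5:0  d6:0 → peak 18
Crowd scene@3: d1:18  d2:13  d3:10  d4:2  d5:2  d6:0 → peak 18
Crowd scene@4: d1:18  d2:13  d3:8  d4:2  d5:2  d6:2 → peak 18
Best is Crowd scene@2, peak 18.

18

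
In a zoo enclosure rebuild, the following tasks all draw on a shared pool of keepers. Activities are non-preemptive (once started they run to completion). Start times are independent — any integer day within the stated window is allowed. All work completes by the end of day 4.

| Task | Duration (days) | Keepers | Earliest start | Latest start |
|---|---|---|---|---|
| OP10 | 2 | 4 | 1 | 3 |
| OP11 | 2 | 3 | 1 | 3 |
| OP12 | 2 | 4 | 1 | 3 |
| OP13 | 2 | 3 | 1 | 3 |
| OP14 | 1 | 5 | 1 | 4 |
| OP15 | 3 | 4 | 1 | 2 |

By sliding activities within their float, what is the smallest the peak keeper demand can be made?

Early-start (OP10@1, OP11@1, OP12@1, OP13@1, OP14@1, OP15@1) gives peak 23: d1:23  d2:18  d3:4  d4:0.
Shift OP12→3, OP13→3, OP15→2.
Schedule OP10@1, OP11@1, OP12@3, OP13@3, OP14@1, OP15@2: d1:12  d2:11  d3:11  d4:11 — peak 12.
Total keeper-days = 45 over 4 days ⇒ peak ≥ ⌈45/4⌉ = 12, so 12 is optimal.

12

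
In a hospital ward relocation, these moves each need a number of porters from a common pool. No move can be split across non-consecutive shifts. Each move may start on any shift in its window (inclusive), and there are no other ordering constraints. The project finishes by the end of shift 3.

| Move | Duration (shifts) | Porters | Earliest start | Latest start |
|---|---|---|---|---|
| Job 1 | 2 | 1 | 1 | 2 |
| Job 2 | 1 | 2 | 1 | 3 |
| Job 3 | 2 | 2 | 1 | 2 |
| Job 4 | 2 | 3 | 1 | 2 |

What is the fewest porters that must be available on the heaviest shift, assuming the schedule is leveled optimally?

6

Early-start (Job 1@1, Job 2@1, Job 3@1, Job 4@1) gives peak 8: s1:8  s2:6  s3:0.
Shift Job 4→2.
Schedule Job 1@1, Job 2@1, Job 3@1, Job 4@2: s1:5  s2:6  s3:3 — peak 6.
No arrangement of the 24 feasible schedules does better.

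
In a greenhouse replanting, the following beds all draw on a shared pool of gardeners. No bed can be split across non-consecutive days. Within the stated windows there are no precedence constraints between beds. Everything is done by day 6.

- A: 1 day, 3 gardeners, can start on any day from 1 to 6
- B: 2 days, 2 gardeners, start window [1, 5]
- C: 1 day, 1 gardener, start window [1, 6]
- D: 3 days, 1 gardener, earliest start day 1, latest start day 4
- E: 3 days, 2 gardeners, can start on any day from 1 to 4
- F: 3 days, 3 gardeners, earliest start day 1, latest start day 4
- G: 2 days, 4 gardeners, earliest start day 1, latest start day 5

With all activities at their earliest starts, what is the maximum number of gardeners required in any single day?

16

Early-start schedule: A@1, B@1, C@1, D@1, E@1, F@1, G@1.
Load per day: day 1: 16, day 2: 12, day 3: 6, day 4: 0, day 5: 0, day 6: 0.
Peak is 16.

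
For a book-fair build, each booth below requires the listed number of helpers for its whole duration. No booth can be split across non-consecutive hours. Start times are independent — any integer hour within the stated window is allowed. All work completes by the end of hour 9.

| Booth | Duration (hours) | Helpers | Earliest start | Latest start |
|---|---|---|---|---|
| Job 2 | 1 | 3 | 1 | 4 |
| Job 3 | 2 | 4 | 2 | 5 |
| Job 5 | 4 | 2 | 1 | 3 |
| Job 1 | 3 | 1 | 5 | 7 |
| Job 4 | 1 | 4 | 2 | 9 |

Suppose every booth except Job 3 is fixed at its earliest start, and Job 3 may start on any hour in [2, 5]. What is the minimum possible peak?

6

Job 3@2: h1:5  h2:10  h3:6  h4:2  h5:1  h6:1  h7:1  h8:0  h9:0 → peak 10
Job 3@3: h1:5  h2:6  h3:6  h4:6  h5:1  h6:1  h7:1  h8:0  h9:0 → peak 6
Job 3@4: h1:5  h2:6  h3:2  h4:6  h5:5  h6:1  h7:1  h8:0  h9:0 → peak 6
Job 3@5: h1:5  h2:6  h3:2  h4:2  h5:5  h6:5  h7:1  h8:0  h9:0 → peak 6
Best is Job 3@3, peak 6.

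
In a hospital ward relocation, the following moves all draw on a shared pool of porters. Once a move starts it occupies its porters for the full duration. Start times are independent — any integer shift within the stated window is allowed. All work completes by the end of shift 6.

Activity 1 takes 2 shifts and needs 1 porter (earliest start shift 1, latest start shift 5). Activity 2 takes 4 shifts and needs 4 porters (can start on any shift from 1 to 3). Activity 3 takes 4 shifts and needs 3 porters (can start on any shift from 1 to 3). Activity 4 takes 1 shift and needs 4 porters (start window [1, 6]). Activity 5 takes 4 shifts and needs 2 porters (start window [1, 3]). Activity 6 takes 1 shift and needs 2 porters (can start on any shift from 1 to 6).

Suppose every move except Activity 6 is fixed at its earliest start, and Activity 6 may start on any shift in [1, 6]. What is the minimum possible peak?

14

Activity 6@1: s1:16  s2:10  s3:9  s4:9  s5:0  s6:0 → peak 16
Activity 6@2: s1:14  s2:12  s3:9  s4:9  s5:0  s6:0 → peak 14
Activity 6@3: s1:14  s2:10  s3:11  s4:9  s5:0  s6:0 → peak 14
Activity 6@4: s1:14  s2:10  s3:9  s4:11  s5:0  s6:0 → peak 14
Activity 6@5: s1:14  s2:10  s3:9  s4:9  s5:2  s6:0 → peak 14
Activity 6@6: s1:14  s2:10  s3:9  s4:9  s5:0  s6:2 → peak 14
Best is Activity 6@2, peak 14.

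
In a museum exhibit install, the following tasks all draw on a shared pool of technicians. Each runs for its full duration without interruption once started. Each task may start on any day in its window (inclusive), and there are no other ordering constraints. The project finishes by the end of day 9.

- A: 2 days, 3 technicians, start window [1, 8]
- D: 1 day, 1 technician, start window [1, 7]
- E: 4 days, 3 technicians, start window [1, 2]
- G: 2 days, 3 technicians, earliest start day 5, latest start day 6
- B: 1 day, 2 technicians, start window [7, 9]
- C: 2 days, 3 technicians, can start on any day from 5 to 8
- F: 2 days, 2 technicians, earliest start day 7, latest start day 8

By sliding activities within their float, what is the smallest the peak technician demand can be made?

Early-start (A@1, D@1, E@1, G@5, B@7, C@5, F@7) gives peak 7: d1:7  d2:6  d3:3  d4:3  d5:6  d6:6  d7:4  d8:2  d9:0.
Shift E→2, C→6, F→8.
Schedule A@1, D@1, E@2, G@5, B@7, C@6, F@8: d1:4  d2:6  d3:3  d4:3  d5:6  d6:6  d7:5  d8:2  d9:2 — peak 6.

6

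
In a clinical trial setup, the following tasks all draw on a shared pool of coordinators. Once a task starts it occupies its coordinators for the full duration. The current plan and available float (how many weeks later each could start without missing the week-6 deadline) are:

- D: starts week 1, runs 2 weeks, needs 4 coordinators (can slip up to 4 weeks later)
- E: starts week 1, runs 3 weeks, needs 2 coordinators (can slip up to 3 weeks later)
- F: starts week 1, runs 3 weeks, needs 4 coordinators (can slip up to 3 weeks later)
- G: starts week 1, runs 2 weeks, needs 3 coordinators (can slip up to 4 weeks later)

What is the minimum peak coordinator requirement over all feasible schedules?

Early-start (D@1, E@1, F@1, G@1) gives peak 13: w1:13  w2:13  w3:6  w4:0  w5:0  w6:0.
Shift F→3, G→4.
Schedule D@1, E@1, F@3, G@4: w1:6  w2:6  w3:6  w4:7  w5:7  w6:0 — peak 7.

7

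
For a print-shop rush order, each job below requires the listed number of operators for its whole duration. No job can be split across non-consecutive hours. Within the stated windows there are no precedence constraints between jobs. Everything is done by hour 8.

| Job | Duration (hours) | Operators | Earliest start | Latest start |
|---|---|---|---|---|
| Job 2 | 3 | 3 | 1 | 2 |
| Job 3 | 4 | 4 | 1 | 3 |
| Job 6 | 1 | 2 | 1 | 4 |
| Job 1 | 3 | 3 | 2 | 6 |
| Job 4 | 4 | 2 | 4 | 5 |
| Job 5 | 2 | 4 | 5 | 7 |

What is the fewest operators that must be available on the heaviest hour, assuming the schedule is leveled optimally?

Early-start (Job 2@1, Job 3@1, Job 6@1, Job 1@2, Job 4@4, Job 5@5) gives peak 10: h1:9  h2:10  h3:10  h4:9  h5:6  h6:6  h7:2  h8:0.
Shift Job 1→4.
Schedule Job 2@1, Job 3@1, Job 6@1, Job 1@4, Job 4@4, Job 5@5: h1:9  h2:7  h3:7  h4:9  h5:9  h6:9  h7:2  h8:0 — peak 9.

9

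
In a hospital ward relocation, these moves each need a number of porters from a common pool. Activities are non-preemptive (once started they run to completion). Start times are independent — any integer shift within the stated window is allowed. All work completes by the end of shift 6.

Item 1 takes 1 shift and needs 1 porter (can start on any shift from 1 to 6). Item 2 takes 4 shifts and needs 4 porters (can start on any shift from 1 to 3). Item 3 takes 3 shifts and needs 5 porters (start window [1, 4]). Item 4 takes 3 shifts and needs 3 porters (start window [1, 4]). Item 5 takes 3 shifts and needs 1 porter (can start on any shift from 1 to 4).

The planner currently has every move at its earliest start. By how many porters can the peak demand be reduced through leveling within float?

Early-start peak: s1:14  s2:13  s3:13  s4:4  s5:0  s6:0 ⇒ 14.
Leveled (Item 1@1, Item 2@1, Item 3@4, Item 4@1, Item 5@1): s1:9  s2:8  s3:8  s4:9  s5:5  s6:5 ⇒ 9.
Reduction 14 − 9 = 5.

5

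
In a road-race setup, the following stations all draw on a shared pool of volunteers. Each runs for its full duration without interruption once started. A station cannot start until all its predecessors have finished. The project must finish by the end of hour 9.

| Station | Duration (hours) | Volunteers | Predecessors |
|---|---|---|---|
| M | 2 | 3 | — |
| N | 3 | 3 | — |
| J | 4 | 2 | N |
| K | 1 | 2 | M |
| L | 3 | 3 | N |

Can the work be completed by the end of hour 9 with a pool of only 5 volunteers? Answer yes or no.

yes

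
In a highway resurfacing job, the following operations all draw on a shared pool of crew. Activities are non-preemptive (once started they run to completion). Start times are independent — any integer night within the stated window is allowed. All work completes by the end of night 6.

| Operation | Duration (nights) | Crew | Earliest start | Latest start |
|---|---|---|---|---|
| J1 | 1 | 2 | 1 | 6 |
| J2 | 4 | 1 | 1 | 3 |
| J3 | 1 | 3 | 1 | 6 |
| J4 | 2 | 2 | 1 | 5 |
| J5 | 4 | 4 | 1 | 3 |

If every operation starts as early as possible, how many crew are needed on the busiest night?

12

Early-start schedule: J1@1, J2@1, J3@1, J4@1, J5@1.
Load per night: night 1: 12, night 2: 7, night 3: 5, night 4: 5, night 5: 0, night 6: 0.
Peak is 12.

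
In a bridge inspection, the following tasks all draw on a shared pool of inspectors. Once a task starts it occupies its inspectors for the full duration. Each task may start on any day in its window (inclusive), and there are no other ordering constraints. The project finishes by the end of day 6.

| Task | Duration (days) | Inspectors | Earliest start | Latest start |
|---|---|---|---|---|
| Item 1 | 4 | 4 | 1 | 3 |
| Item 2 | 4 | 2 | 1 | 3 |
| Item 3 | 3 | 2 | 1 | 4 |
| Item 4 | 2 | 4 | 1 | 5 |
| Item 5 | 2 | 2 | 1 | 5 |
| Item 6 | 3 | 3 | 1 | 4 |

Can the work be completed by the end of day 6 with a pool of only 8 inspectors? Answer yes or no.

no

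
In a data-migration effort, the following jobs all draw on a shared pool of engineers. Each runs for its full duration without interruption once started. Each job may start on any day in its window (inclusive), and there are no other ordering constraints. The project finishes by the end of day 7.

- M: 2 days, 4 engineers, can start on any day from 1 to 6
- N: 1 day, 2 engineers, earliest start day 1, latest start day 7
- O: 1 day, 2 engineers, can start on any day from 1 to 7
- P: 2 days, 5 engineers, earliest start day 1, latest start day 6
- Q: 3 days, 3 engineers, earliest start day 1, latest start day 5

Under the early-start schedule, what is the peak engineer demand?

Early-start schedule: M@1, N@1, O@1, P@1, Q@1.
Load per day: day 1: 16, day 2: 12, day 3: 3, day 4: 0, day 5: 0, day 6: 0, day 7: 0.
Peak is 16.

16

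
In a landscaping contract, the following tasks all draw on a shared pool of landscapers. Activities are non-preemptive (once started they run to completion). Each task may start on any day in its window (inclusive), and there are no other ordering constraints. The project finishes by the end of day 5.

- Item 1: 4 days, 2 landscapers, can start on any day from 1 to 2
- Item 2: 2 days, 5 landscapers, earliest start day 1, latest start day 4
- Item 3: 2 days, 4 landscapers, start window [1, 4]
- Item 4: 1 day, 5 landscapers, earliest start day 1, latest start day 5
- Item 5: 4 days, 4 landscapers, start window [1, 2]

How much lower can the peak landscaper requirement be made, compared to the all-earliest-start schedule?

Early-start peak: d1:20  d2:15  d3:6  d4:6  d5:0 ⇒ 20.
Leveled (Item 1@1, Item 2@1, Item 3@3, Item 4@5, Item 5@1): d1:11  d2:11  d3:10  d4:10  d5:5 ⇒ 11.
Reduction 20 − 11 = 9.

9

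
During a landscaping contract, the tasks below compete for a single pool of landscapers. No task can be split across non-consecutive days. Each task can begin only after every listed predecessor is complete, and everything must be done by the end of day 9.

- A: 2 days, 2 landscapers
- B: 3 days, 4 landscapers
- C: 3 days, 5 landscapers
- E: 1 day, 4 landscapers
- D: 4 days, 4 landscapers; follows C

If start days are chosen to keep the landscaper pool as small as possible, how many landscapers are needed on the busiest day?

Early-start (A@1, B@1, C@1, E@1, D@4) gives peak 15: d1:15  d2:11  d3:9  d4:4  d5:4  d6:4  d7:4  d8:0  d9:0.
Shift B→4, E→4, D→5.
Schedule A@1, B@4, C@1, E@4, D@5: d1:7  d2:7  d3:5  d4:8  d5:8  d6:8  d7:4  d8:4  d9:0 — peak 8.

8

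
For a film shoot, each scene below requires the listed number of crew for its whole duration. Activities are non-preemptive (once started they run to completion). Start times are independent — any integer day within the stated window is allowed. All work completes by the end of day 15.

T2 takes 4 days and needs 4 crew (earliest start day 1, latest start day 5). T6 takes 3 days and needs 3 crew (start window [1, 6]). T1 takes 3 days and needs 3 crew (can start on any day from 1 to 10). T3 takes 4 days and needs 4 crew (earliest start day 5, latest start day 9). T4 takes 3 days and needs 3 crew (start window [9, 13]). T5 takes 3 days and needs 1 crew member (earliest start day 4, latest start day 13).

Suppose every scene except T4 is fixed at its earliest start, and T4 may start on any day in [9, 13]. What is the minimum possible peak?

T4@9: d1:10  d2:10  d3:10  d4:5  d5:5  d6:5  d7:4  d8:4  d9:3  d10:3  d11:3  d12:0  d13:0  d14:0  d15:0 → peak 10
T4@10: d1:10  d2:10  d3:10  d4:5  d5:5  d6:5  d7:4  d8:4  d9:0  d10:3  d11:3  d12:3  d13:0  d14:0  d15:0 → peak 10
T4@11: d1:10  d2:10  d3:10  d4:5  d5:5  d6:5  d7:4  d8:4  d9:0  d10:0  d11:3  d12:3  d13:3  d14:0  d15:0 → peak 10
T4@12: d1:10  d2:10  d3:10  d4:5  d5:5  d6:5  d7:4  d8:4  d9:0  d10:0  d11:0  d12:3  d13:3  d14:3  d15:0 → peak 10
T4@13: d1:10  d2:10  d3:10  d4:5  d5:5  d6:5  d7:4  d8:4  d9:0  d10:0  d11:0  d12:0  d13:3  d14:3  d15:3 → peak 10
Best is T4@9, peak 10.

10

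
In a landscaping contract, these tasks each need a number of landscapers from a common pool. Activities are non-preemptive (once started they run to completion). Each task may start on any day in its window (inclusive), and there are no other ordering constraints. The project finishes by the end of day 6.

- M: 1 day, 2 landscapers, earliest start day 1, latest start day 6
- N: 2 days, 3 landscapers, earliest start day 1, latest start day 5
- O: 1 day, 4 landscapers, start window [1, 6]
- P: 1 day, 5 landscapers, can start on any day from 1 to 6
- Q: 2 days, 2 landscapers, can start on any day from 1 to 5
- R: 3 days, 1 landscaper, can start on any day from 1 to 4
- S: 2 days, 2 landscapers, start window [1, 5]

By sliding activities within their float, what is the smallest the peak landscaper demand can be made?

5

Early-start (M@1, N@1, O@1, P@1, Q@1, R@1, S@1) gives peak 19: d1:19  d2:8  d3:1  d4:0  d5:0  d6:0.
Shift O→3, P→6, Q→4, R→2, S→4.
Schedule M@1, N@1, O@3, P@6, Q@4, R@2, S@4: d1:5  d2:4  d3:5  d4:5  d5:4  d6:5 — peak 5.
Total landscaper-days = 28 over 6 days ⇒ peak ≥ ⌈28/6⌉ = 5, so 5 is optimal.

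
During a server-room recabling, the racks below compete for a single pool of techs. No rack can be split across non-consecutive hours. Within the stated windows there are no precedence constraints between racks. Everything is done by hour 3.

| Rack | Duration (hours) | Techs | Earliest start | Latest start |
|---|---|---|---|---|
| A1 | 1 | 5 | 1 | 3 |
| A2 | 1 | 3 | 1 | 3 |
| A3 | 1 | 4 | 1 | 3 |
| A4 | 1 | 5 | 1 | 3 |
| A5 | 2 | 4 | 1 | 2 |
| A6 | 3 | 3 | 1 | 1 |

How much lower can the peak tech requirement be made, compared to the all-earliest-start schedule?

12

Early-start peak: h1:24  h2:7  h3:3 ⇒ 24.
Leveled (A1@1, A2@1, A3@2, A4@3, A5@2, A6@1): h1:11  h2:11  h3:12 ⇒ 12.
Reduction 24 − 12 = 12.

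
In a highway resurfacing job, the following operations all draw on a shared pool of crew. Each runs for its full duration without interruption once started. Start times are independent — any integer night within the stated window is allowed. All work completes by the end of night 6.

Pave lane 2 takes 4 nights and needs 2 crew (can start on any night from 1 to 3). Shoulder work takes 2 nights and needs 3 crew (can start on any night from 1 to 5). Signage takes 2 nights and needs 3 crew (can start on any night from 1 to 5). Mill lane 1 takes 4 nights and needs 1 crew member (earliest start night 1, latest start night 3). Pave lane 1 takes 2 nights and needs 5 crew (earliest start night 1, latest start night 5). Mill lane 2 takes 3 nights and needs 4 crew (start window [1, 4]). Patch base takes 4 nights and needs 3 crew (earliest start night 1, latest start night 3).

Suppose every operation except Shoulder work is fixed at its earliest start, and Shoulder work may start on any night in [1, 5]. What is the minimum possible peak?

18

Shoulder work@1: n1:21  n2:21  n3:10  n4:6  n5:0  n6:0 → peak 21
Shoulder work@2: n1:18  n2:21  n3:13  n4:6  n5:0  n6:0 → peak 21
Shoulder work@3: n1:18  n2:18  n3:13  n4:9  n5:0  n6:0 → peak 18
Shoulder work@4: n1:18  n2:18  n3:10  n4:9  n5:3  n6:0 → peak 18
Shoulder work@5: n1:18  n2:18  n3:10  n4:6  n5:3  n6:3 → peak 18
Best is Shoulder work@3, peak 18.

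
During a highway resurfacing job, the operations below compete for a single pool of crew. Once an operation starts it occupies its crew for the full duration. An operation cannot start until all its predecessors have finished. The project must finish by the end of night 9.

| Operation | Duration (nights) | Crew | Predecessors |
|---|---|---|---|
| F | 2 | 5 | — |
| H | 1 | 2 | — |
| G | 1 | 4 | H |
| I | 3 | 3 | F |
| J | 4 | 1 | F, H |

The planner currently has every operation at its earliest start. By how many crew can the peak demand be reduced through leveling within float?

4

Early-start peak: n1:7  n2:9  n3:4  n4:4  n5:4  n6:1  n7:0  n8:0  n9:0 ⇒ 9.
Leveled (F@1, H@3, G@4, I@5, J@4): n1:5  n2:5  n3:2  n4:5  n5:4  n6:4  n7:4  n8:0  n9:0 ⇒ 5.
Reduction 9 − 5 = 4.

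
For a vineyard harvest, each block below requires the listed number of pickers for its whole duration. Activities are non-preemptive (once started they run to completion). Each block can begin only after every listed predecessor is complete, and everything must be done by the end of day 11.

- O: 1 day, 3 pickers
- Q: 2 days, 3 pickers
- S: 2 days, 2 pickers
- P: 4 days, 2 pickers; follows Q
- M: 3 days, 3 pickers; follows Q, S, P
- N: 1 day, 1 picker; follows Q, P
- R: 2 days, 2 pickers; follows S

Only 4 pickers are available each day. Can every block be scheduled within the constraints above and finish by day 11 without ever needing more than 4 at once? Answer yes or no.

Schedule O@1, Q@2, S@4, P@4, M@8, N@8, R@6: d1:3  d2:3  d3:3  d4:4  d5:4  d6:4  d7:4  d8:4  d9:3  d10:3  d11:0 — peak 4 ≤ 4.

yes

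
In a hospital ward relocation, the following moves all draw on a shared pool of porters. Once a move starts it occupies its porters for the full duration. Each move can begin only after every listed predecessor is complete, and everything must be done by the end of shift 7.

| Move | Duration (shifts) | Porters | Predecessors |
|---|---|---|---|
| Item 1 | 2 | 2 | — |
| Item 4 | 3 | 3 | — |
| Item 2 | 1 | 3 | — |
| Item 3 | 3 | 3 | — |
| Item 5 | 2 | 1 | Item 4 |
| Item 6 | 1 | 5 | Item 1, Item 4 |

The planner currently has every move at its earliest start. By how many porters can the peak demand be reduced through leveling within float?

5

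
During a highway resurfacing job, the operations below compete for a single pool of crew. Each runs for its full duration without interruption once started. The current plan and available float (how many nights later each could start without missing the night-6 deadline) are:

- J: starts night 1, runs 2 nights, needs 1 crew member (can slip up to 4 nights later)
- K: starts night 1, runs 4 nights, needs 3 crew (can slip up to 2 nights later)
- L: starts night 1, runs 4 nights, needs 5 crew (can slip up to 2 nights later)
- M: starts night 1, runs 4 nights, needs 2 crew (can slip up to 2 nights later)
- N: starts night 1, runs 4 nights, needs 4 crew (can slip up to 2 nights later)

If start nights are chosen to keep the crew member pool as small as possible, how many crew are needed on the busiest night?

Early-start (J@1, K@1, L@1, M@1, N@1) gives peak 15: n1:15  n2:15  n3:14  n4:14  n5:0  n6:0.
Shift N→3.
Schedule J@1, K@1, L@1, M@1, N@3: n1:11  n2:11  n3:14  n4:14  n5:4  n6:4 — peak 14.

14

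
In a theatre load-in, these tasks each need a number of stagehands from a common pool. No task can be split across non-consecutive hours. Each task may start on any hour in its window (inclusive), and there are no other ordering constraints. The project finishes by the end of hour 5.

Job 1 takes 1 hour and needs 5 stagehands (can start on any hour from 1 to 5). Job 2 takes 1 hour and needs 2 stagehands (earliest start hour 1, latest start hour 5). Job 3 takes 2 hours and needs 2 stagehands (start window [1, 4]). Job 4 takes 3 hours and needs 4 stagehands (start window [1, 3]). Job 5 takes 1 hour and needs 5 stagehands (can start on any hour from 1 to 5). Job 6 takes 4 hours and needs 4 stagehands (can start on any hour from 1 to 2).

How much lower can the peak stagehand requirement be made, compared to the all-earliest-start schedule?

12

Early-start peak: h1:22  h2:10  h3:8  h4:4  h5:0 ⇒ 22.
Leveled (Job 1@1, Job 2@1, Job 3@1, Job 4@2, Job 5@5, Job 6@2): h1:9  h2:10  h3:8  h4:8  h5:9 ⇒ 10.
Reduction 22 − 10 = 12.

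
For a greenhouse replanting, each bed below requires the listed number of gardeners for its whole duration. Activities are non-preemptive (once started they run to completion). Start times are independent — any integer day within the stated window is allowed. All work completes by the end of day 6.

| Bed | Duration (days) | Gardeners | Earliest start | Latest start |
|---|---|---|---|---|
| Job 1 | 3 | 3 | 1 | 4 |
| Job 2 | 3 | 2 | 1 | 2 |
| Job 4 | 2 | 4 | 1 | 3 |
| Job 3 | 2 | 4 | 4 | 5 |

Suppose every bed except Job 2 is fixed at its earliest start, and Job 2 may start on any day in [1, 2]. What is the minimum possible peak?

9

Job 2@1: d1:9  d2:9  d3:5  d4:4  d5:4  d6:0 → peak 9
Job 2@2: d1:7  d2:9  d3:5  d4:6  d5:4  d6:0 → peak 9
Best is Job 2@1, peak 9.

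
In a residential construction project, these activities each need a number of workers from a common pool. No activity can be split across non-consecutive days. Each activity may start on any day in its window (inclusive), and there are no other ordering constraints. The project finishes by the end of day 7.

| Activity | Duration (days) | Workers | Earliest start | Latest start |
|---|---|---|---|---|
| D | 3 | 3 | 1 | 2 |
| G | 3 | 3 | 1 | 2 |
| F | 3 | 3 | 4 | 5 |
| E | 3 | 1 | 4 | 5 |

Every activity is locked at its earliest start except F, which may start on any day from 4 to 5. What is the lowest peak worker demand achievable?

F@4: d1:6  d2:6  d3:6  d4:4  d5:4  d6:4  d7:0 → peak 6
F@5: d1:6  d2:6  d3:6  d4:1  d5:4  d6:4  d7:3 → peak 6
Best is F@4, peak 6.

6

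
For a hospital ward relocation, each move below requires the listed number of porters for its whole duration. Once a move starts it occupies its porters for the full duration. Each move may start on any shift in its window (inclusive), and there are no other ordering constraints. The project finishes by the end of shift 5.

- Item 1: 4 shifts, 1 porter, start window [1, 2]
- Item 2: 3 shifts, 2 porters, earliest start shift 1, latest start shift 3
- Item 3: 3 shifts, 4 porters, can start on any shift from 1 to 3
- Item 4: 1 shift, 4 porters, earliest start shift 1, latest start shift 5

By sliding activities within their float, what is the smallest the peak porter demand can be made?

7

Early-start (Item 1@1, Item 2@1, Item 3@1, Item 4@1) gives peak 11: s1:11  s2:7  s3:7  s4:1  s5:0.
Shift Item 4→4.
Schedule Item 1@1, Item 2@1, Item 3@1, Item 4@4: s1:7  s2:7  s3:7  s4:5  s5:0 — peak 7.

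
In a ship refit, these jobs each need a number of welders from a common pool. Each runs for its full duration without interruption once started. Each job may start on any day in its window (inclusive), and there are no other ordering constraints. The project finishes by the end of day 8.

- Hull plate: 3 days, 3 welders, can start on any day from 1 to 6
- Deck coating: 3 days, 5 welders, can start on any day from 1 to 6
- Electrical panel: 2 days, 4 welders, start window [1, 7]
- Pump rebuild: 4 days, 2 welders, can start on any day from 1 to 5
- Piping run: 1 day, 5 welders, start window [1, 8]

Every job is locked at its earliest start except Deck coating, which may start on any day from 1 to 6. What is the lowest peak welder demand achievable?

Deck coating@1: d1:19  d2:14  d3:10  d4:2  d5:0  d6:0  d7:0  d8:0 → peak 19
Deck coating@2: d1:14  d2:14  d3:10  d4:7  d5:0  d6:0  d7:0  d8:0 → peak 14
Deck coating@3: d1:14  d2:9  d3:10  d4:7  d5:5  d6:0  d7:0  d8:0 → peak 14
Deck coating@4: d1:14  d2:9  d3:5  d4:7  d5:5  d6:5  d7:0  d8:0 → peak 14
Deck coating@5: d1:14  d2:9  d3:5  d4:2  d5:5  d6:5  d7:5  d8:0 → peak 14
Deck coating@6: d1:14  d2:9  d3:5  d4:2  d5:0  d6:5  d7:5  d8:5 → peak 14
Best is Deck coating@2, peak 14.

14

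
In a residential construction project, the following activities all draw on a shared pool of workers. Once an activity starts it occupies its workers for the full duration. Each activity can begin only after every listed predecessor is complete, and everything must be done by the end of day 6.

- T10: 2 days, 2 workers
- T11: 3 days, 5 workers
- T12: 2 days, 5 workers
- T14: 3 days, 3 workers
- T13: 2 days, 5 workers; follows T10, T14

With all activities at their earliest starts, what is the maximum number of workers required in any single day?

15

Early-start schedule: T10@1, T11@1, T12@1, T14@1, T13@4.
Load per day: day 1: 15, day 2: 15, day 3: 8, day 4: 5, day 5: 5, day 6: 0.
Peak is 15.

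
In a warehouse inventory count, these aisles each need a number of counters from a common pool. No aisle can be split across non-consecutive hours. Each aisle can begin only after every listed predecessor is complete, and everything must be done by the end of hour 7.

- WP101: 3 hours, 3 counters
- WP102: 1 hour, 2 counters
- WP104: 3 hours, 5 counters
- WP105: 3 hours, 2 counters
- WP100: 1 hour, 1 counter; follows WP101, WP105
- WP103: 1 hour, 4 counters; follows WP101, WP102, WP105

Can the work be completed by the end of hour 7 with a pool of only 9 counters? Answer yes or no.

Schedule WP101@1, WP102@1, WP104@4, WP105@1, WP100@4, WP103@7: h1:7  h2:5  h3:5  h4:6  h5:5  h6:5  h7:4 — peak 7 ≤ 9.

yes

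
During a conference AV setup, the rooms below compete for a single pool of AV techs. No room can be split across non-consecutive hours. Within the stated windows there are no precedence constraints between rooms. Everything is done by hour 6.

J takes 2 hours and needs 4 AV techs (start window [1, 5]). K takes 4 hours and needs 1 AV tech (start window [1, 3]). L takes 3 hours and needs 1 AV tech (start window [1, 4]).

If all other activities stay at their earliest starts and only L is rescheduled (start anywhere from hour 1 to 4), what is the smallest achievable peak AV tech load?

L@1: h1:6  h2:6  h3:2  h4:1  h5:0  h6:0 → peak 6
L@2: h1:5  h2:6  h3:2  h4:2  h5:0  h6:0 → peak 6
L@3: h1:5  h2:5  h3:2  h4:2  h5:1  h6:0 → peak 5
L@4: h1:5  h2:5  h3:1  h4:2  h5:1  h6:1 → peak 5
Best is L@3, peak 5.

5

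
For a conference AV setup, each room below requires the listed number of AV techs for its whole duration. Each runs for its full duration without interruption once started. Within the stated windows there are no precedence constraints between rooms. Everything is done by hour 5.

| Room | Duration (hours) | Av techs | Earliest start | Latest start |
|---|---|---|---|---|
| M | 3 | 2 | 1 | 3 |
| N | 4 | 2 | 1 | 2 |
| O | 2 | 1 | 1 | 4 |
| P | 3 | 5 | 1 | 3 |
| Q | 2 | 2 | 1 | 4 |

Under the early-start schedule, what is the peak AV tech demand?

12

Early-start schedule: M@1, N@1, O@1, P@1, Q@1.
Load per hour: hour 1: 12, hour 2: 12, hour 3: 9, hour 4: 2, hour 5: 0.
Peak is 12.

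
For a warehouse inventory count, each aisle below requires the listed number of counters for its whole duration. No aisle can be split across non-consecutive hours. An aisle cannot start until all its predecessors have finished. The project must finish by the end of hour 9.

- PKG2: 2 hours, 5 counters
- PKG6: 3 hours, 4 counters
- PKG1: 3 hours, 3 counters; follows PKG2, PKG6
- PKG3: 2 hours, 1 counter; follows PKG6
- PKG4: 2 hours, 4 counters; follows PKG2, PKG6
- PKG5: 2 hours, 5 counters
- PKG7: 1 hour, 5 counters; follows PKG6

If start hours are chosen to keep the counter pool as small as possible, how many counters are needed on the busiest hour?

9

Early-start (PKG2@1, PKG6@1, PKG1@4, PKG3@4, PKG4@4, PKG5@1, PKG7@4) gives peak 14: h1:14  h2:14  h3:4  h4:13  h5:8  h6:3  h7:0  h8:0  h9:0.
Shift PKG5→6, PKG7→8.
Schedule PKG2@1, PKG6@1, PKG1@4, PKG3@4, PKG4@4, PKG5@6, PKG7@8: h1:9  h2:9  h3:4  h4:8  h5:8  h6:8  h7:5  h8:5  h9:0 — peak 9.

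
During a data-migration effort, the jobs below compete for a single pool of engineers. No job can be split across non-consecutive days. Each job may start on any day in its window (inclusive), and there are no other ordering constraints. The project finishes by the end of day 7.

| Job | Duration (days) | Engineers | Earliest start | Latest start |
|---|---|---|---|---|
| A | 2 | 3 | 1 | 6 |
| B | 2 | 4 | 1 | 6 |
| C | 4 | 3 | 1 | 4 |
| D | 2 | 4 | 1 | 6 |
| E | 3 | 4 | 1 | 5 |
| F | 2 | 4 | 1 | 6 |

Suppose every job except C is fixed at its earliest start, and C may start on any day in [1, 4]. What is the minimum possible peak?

C@1: d1:22  d2:22  d3:7  d4:3  d5:0  d6:0  d7:0 → peak 22
C@2: d1:19  d2:22  d3:7  d4:3  d5:3  d6:0  d7:0 → peak 22
C@3: d1:19  d2:19  d3:7  d4:3  d5:3  d6:3  d7:0 → peak 19
C@4: d1:19  d2:19  d3:4  d4:3  d5:3  d6:3  d7:3 → peak 19
Best is C@3, peak 19.

19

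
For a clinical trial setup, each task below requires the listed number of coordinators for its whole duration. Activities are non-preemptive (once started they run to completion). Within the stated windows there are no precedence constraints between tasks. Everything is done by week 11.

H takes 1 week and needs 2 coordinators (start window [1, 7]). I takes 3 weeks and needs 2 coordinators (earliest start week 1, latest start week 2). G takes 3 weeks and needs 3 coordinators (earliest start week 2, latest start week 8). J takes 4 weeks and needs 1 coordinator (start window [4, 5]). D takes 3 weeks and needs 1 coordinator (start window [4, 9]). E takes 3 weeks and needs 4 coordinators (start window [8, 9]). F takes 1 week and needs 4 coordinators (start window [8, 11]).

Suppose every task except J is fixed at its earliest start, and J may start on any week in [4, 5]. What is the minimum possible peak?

8

J@4: w1:4  w2:5  w3:5  w4:5  w5:2  w6:2  w7:1  w8:8  w9:4  w10:4  w11:0 → peak 8
J@5: w1:4  w2:5  w3:5  w4:4  w5:2  w6:2  w7:1  w8:9  w9:4  w10:4  w11:0 → peak 9
Best is J@4, peak 8.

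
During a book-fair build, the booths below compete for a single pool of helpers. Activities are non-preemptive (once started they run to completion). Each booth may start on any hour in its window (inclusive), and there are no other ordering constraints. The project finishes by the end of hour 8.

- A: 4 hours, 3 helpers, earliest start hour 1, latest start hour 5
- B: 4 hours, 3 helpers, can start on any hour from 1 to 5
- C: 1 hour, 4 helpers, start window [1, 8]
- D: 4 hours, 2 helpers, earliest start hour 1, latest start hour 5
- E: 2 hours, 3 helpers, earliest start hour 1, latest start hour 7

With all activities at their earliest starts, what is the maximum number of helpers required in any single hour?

Early-start schedule: A@1, B@1, C@1, D@1, E@1.
Load per hour: hour 1: 15, hour 2: 11, hour 3: 8, hour 4: 8, hour 5: 0, hour 6: 0, hour 7: 0, hour 8: 0.
Peak is 15.

15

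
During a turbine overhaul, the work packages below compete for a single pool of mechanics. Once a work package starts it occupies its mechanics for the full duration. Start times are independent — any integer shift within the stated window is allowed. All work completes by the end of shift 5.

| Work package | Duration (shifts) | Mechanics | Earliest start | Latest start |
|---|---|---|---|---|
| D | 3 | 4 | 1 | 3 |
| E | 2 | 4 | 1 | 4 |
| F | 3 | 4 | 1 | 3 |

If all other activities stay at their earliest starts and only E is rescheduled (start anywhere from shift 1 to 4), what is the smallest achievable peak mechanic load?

8

E@1: s1:12  s2:12  s3:8  s4:0  s5:0 → peak 12
E@2: s1:8  s2:12  s3:12  s4:0  s5:0 → peak 12
E@3: s1:8  s2:8  s3:12  s4:4  s5:0 → peak 12
E@4: s1:8  s2:8  s3:8  s4:4  s5:4 → peak 8
Best is E@4, peak 8.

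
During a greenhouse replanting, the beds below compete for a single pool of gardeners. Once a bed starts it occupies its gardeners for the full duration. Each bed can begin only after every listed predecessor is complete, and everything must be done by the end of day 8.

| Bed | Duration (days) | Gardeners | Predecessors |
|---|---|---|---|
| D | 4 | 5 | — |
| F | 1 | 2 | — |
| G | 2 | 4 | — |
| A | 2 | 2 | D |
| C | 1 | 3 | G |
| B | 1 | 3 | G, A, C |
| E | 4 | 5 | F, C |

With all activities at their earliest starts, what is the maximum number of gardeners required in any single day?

Early-start schedule: D@1, F@1, G@1, A@5, C@3, B@7, E@4.
Load per day: day 1: 11, day 2: 9, day 3: 8, day 4: 10, day 5: 7, day 6: 7, day 7: 8, day 8: 0.
Peak is 11.

11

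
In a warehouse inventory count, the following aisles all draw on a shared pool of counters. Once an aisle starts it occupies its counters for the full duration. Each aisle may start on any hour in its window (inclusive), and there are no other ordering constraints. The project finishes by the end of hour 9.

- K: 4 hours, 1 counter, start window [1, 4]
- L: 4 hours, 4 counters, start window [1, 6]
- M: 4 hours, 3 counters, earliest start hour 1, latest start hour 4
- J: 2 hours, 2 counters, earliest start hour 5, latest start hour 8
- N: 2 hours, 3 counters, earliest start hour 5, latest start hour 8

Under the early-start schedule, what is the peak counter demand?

8

Early-start schedule: K@1, L@1, M@1, J@5, N@5.
Load per hour: hour 1: 8, hour 2: 8, hour 3: 8, hour 4: 8, hour 5: 5, hour 6: 5, hour 7: 0, hour 8: 0, hour 9: 0.
Peak is 8.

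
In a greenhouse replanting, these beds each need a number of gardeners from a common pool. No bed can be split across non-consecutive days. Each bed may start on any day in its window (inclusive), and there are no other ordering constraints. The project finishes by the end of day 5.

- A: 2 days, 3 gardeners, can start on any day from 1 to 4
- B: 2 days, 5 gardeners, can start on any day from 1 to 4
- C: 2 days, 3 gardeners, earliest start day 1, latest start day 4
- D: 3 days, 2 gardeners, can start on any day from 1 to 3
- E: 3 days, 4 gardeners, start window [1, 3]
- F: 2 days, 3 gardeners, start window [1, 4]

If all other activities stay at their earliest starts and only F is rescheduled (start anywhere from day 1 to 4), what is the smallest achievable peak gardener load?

17

F@1: d1:20  d2:20  d3:6  d4:0  d5:0 → peak 20
F@2: d1:17  d2:20  d3:9  d4:0  d5:0 → peak 20
F@3: d1:17  d2:17  d3:9  d4:3  d5:0 → peak 17
F@4: d1:17  d2:17  d3:6  d4:3  d5:3 → peak 17
Best is F@3, peak 17.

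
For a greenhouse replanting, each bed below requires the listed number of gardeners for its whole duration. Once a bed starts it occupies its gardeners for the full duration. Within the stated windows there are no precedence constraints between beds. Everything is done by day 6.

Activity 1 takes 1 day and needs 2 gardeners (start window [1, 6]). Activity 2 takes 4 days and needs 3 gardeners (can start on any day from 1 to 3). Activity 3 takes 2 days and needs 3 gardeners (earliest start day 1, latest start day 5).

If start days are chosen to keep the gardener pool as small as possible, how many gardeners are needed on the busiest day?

5

Early-start (Activity 1@1, Activity 2@1, Activity 3@1) gives peak 8: d1:8  d2:6  d3:3  d4:3  d5:0  d6:0.
Shift Activity 3→5.
Schedule Activity 1@1, Activity 2@1, Activity 3@5: d1:5  d2:3  d3:3  d4:3  d5:3  d6:3 — peak 5.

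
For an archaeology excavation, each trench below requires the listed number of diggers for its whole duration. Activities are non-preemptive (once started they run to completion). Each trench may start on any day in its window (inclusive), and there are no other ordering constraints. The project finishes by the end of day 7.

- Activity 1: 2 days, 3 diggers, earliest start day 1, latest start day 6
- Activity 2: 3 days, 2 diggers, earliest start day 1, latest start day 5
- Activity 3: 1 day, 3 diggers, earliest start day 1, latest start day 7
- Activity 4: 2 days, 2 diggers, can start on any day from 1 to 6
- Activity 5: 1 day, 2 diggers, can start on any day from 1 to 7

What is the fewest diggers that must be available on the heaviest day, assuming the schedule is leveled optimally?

Early-start (Activity 1@1, Activity 2@1, Activity 3@1, Activity 4@1, Activity 5@1) gives peak 12: d1:12  d2:7  d3:2  d4:0  d5:0  d6:0  d7:0.
Shift Activity 2→3, Activity 3→6, Activity 4→3, Activity 5→5.
Schedule Activity 1@1, Activity 2@3, Activity 3@6, Activity 4@3, Activity 5@5: d1:3  d2:3  d3:4  d4:4  d5:4  d6:3  d7:0 — peak 4.

4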